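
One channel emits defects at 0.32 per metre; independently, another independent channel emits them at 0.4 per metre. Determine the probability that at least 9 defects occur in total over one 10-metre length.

Independent Poisson processes superpose: combined rate λ = 0.32 + 0.4 = 0.72 per metre.
Over the interval, μ = 0.72 × 10 = 7.2 (a 10-metre length = 10 metres).
P(N ≥ 9) = 1 − P(N ≤ 8) ≈ 0.2973.

0.2973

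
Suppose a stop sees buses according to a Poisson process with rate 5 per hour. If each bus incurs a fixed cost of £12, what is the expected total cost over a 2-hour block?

E[N] = 5 × 2 = 10 (a 2-hour block = 2 hours); E[cost] = 10 × £12 = £120.

£120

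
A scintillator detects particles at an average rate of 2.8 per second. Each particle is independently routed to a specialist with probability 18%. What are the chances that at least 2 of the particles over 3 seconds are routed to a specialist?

Thinning: the particles that are routed to a specialist themselves form a Poisson process with rate 0.18 × 2.8 = 0.504 per second.
Over the interval, μ = 0.504 × 3 = 1.512 (3 seconds).
P(N ≥ 2) = 1 − P(N ≤ 1) ≈ 0.4462.

0.4462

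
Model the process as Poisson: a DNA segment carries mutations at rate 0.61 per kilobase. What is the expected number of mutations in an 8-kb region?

4.88

E[N] = λt = 0.61 × 8 = 4.88 (an 8-kb region = 8 kilobases).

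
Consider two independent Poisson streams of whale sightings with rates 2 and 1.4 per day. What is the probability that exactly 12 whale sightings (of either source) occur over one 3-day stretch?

Independent Poisson processes superpose: combined rate λ = 2 + 1.4 = 3.4 per day.
Over the interval, μ = 3.4 × 3 = 10.2 (a 3-day stretch = 3 days).
P(N = 12) = e^(−10.2) · 10.2^12/12! ≈ 0.0984.

0.0984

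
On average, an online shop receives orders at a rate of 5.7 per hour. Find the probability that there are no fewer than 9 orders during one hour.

With mean μ = 5.7 per hour,
P(N ≥ 9) = 1 − P(N ≤ 8) = 1 − Σ_{j=0}^{8} e^(−μ) μ^j/j! ≈ 0.1234.

0.1234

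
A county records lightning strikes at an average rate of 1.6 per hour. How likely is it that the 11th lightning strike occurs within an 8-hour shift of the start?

0.7307

Over the interval, μ = 1.6 × 8 = 12.8 (an 8-hour shift = 8 hours).
The 11th arrival falls in the interval iff at least 11 events occur there: P(S_11 ≤ t) = P(N ≥ 11) = 1 − P(N ≤ 10) ≈ 0.7307.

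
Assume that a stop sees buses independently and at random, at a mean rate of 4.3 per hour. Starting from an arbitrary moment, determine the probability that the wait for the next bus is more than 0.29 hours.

The wait for the next event is exponential with rate λ = 4.3 per hour.
P(T > 0.29) = e^(−λt) = e^(−4.3 × 0.29) = e^(−1.247) ≈ 0.2874.

0.2874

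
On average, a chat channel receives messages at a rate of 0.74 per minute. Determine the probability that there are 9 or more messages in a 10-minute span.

0.3243

Over the interval, μ = 0.74 × 10 = 7.4 (a 10-minute span = 10 minutes).
P(N ≥ 9) = 1 − P(N ≤ 8) = 1 − Σ_{j=0}^{8} e^(−μ) μ^j/j! ≈ 0.3243.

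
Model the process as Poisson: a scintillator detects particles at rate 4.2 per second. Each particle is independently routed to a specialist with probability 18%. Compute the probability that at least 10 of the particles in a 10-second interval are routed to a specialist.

0.2305

Thinning: the particles that are routed to a specialist themselves form a Poisson process with rate 0.18 × 4.2 = 0.756 per second.
Over the interval, μ = 0.756 × 10 = 7.56 (a 10-second interval = 10 seconds).
P(N ≥ 10) = 1 − P(N ≤ 9) ≈ 0.2305.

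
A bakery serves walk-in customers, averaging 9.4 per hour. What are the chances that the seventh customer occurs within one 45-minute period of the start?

Over the interval, μ = 9.4 × 0.75 = 7.05 (a 45-minute period = 0.75 hours).
The seventh arrival falls in the interval iff at least 7 events occur there: P(S_7 ≤ t) = P(N ≥ 7) = 1 − P(N ≤ 6) ≈ 0.5577.

0.5577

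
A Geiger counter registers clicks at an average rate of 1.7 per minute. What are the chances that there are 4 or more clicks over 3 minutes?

0.7487

Over the interval, μ = 1.7 × 3 = 5.1 (3 minutes).
P(N ≥ 4) = 1 − P(N ≤ 3) = 1 − Σ_{j=0}^{3} e^(−μ) μ^j/j! ≈ 0.7487.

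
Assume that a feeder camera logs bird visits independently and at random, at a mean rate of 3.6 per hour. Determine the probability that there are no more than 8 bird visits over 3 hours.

Over the interval, μ = 3.6 × 3 = 10.8 (3 hours).
P(N ≤ 8) = Σ_{j=0}^{8} e^(−μ) μ^j/j! ≈ 0.2502.

0.2502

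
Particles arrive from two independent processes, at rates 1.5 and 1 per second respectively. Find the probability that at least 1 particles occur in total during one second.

0.9179

Independent Poisson processes superpose: combined rate λ = 1.5 + 1 = 2.5 per second.
So μ = 2.5.
P(N ≥ 1) = 1 − P(N ≤ 0) ≈ 0.9179.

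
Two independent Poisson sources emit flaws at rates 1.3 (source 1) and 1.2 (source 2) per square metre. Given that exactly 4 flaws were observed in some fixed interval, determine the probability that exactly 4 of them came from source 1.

0.0731

Given the total, each event is independently from source 1 with probability p = λ_1/(λ_1+λ_2) = 1.3/2.5 = 0.5200.
So K ~ Binomial(4, 1.3/2.5): P(K = 4) = C(4,4) · (1.3/2.5)^4 · (1.2/2.5)^0 ≈ 0.0731.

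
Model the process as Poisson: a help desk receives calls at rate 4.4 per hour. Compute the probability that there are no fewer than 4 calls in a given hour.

With mean μ = 4.4 per hour,
P(N ≥ 4) = 1 − P(N ≤ 3) = 1 − Σ_{j=0}^{3} e^(−μ) μ^j/j! ≈ 0.6406.

0.6406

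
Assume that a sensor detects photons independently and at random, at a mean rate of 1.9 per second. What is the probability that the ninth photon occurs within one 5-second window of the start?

Over the interval, μ = 1.9 × 5 = 9.5 (a 5-second window = 5 seconds).
The ninth arrival falls in the interval iff at least 9 events occur there: P(S_9 ≤ t) = P(N ≥ 9) = 1 − P(N ≤ 8) ≈ 0.6082.

0.6082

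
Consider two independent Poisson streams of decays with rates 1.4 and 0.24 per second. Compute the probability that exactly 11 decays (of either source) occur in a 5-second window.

Independent Poisson processes superpose: combined rate λ = 1.4 + 0.24 = 1.64 per second.
Over the interval, μ = 1.64 × 5 = 8.2 (a 5-second window = 5 seconds).
P(N = 11) = e^(−8.2) · 8.2^11/11! ≈ 0.0776.

0.0776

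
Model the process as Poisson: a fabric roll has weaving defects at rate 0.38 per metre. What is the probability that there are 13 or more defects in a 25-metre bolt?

0.1636

Over the interval, μ = 0.38 × 25 = 9.5 (a 25-metre bolt = 25 metres).
P(N ≥ 13) = 1 − P(N ≤ 12) = 1 − Σ_{j=0}^{12} e^(−μ) μ^j/j! ≈ 0.1636.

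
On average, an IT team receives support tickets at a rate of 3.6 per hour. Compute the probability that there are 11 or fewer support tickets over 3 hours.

0.6031

Over the interval, μ = 3.6 × 3 = 10.8 (3 hours).
P(N ≤ 11) = Σ_{j=0}^{11} e^(−μ) μ^j/j! ≈ 0.6031.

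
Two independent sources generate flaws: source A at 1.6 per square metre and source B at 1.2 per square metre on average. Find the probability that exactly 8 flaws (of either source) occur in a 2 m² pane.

Independent Poisson processes superpose: combined rate λ = 1.6 + 1.2 = 2.8 per square metre.
Over the interval, μ = 2.8 × 2 = 5.6 (a 2 m² pane = 2 square metres).
P(N = 8) = e^(−5.6) · 5.6^8/8! ≈ 0.0887.

0.0887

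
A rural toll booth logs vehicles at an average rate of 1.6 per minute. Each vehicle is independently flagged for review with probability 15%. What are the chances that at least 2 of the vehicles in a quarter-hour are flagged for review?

Thinning: the vehicles that are flagged for review themselves form a Poisson process with rate 0.15 × 1.6 = 0.24 per minute.
Over the interval, μ = 0.24 × 15 = 3.6 (a quarter-hour = 15 minutes).
P(N ≥ 2) = 1 − P(N ≤ 1) ≈ 0.8743.

0.8743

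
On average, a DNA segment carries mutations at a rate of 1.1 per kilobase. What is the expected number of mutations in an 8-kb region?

E[N] = λt = 1.1 × 8 = 8.8 (an 8-kb region = 8 kilobases).

8.8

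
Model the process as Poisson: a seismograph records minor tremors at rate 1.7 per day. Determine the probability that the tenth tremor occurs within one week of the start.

0.7488

Over the interval, μ = 1.7 × 7 = 11.9 (a week = 7 days).
The tenth arrival falls in the interval iff at least 10 events occur there: P(S_10 ≤ t) = P(N ≥ 10) = 1 − P(N ≤ 9) ≈ 0.7488.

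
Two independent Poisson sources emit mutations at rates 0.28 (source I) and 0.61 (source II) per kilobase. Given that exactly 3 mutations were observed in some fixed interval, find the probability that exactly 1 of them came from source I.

0.4434

Given the total, each event is independently from source I with probability p = λ_I/(λ_I+λ_II) = 0.28/0.89 ≈ 0.3146.
So K ~ Binomial(3, 0.28/0.89): P(K = 1) = C(3,1) · (0.28/0.89)^1 · (0.61/0.89)^2 ≈ 0.4434.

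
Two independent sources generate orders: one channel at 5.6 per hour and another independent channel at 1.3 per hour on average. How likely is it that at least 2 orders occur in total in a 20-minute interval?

Independent Poisson processes superpose: combined rate λ = 5.6 + 1.3 = 6.9 per hour.
Over the interval, μ = 6.9 × 1/3 = 2.3 (a 20-minute interval = 1/3 hours).
P(N ≥ 2) = 1 − P(N ≤ 1) ≈ 0.6691.

0.6691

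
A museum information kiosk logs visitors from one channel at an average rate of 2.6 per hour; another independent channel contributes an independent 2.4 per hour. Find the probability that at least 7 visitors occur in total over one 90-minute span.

Independent Poisson processes superpose: combined rate λ = 2.6 + 2.4 = 5 per hour.
Over the interval, μ = 5 × 1.5 = 7.5 (a 90-minute span = 1.5 hours).
P(N ≥ 7) = 1 − P(N ≤ 6) ≈ 0.6218.

0.6218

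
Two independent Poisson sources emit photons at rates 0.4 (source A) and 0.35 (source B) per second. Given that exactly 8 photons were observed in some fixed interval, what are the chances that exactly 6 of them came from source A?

Given the total, each event is independently from source A with probability p = λ_A/(λ_A+λ_B) = 0.4/0.75 ≈ 0.5333.
So K ~ Binomial(8, 0.4/0.75): P(K = 6) = C(8,6) · (0.4/0.75)^6 · (0.35/0.75)^2 ≈ 0.1403.

0.1403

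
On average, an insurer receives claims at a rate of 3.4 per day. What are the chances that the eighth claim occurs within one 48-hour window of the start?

0.3715

Over the interval, μ = 3.4 × 2 = 6.8 (a 48-hour window = 2 days).
The eighth arrival falls in the interval iff at least 8 events occur there: P(S_8 ≤ t) = P(N ≥ 8) = 1 − P(N ≤ 7) ≈ 0.3715.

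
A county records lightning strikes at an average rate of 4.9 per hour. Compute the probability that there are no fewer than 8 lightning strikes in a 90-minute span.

Over the interval, μ = 4.9 × 1.5 = 7.35 (a 90-minute span = 1.5 hours).
P(N ≥ 8) = 1 − P(N ≤ 7) = 1 − Σ_{j=0}^{7} e^(−μ) μ^j/j! ≈ 0.4533.

0.4533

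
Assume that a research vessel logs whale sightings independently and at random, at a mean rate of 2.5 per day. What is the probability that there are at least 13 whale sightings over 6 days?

0.7324

Over the interval, μ = 2.5 × 6 = 15 (6 days).
P(N ≥ 13) = 1 − P(N ≤ 12) = 1 − Σ_{j=0}^{12} e^(−μ) μ^j/j! ≈ 0.7324.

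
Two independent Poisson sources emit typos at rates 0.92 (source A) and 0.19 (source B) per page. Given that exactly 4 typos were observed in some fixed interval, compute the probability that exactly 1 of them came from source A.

0.0166

Given the total, each event is independently from source A with probability p = λ_A/(λ_A+λ_B) = 0.92/1.11 ≈ 0.8288.
So K ~ Binomial(4, 0.92/1.11): P(K = 1) = C(4,1) · (0.92/1.11)^1 · (0.19/1.11)^3 ≈ 0.0166.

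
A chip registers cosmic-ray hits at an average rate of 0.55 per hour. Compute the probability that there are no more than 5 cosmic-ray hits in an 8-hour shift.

0.7199

Over the interval, μ = 0.55 × 8 = 4.4 (an 8-hour shift = 8 hours).
P(N ≤ 5) = Σ_{j=0}^{5} e^(−μ) μ^j/j! ≈ 0.7199.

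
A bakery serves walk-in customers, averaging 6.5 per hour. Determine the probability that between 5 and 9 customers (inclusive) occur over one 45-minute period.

Over the interval, μ = 6.5 × 0.75 = 4.875 (a 45-minute period = 0.75 hours).
P(5 ≤ N ≤ 9) = Σ_{j=5}^{9} e^(−4.875) · 4.875^j/j! ≈ 0.5098.

0.5098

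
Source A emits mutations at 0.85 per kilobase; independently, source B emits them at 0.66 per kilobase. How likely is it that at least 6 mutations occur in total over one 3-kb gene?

Independent Poisson processes superpose: combined rate λ = 0.85 + 0.66 = 1.51 per kilobase.
Over the interval, μ = 1.51 × 3 = 4.53 (a 3-kb gene = 3 kilobases).
P(N ≥ 6) = 1 − P(N ≤ 5) ≈ 0.3022.

0.3022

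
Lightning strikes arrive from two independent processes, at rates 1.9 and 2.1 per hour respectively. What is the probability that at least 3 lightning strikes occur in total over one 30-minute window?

0.3233

Independent Poisson processes superpose: combined rate λ = 1.9 + 2.1 = 4 per hour.
Over the interval, μ = 4 × 0.5 = 2 (a 30-minute window = 0.5 hours).
P(N ≥ 3) = 1 − P(N ≤ 2) ≈ 0.3233.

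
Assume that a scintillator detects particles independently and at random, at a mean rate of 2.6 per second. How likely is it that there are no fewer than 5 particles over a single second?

0.1226

With mean μ = 2.6 per second,
P(N ≥ 5) = 1 − P(N ≤ 4) = 1 − Σ_{j=0}^{4} e^(−μ) μ^j/j! ≈ 0.1226.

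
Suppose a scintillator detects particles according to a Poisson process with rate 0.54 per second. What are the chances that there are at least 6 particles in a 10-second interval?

Over the interval, μ = 0.54 × 10 = 5.4 (a 10-second interval = 10 seconds).
P(N ≥ 6) = 1 − P(N ≤ 5) = 1 − Σ_{j=0}^{5} e^(−μ) μ^j/j! ≈ 0.4539.

0.4539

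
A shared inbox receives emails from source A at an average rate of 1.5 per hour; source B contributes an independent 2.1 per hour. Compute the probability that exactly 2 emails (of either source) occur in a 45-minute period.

0.2450

Independent Poisson processes superpose: combined rate λ = 1.5 + 2.1 = 3.6 per hour.
Over the interval, μ = 3.6 × 0.75 = 2.7 (a 45-minute period = 0.75 hours).
P(N = 2) = e^(−2.7) · 2.7^2/2! ≈ 0.2450.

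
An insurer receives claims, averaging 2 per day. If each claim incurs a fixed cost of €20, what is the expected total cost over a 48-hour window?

E[N] = 2 × 2 = 4 (a 48-hour window = 2 days); E[cost] = 4 × €20 = €80.

€80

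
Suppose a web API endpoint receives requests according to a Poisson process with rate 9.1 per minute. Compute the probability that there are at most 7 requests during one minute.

With mean μ = 9.1 per minute,
P(N ≤ 7) = Σ_{j=0}^{7} e^(−μ) μ^j/j! ≈ 0.3123.

0.3123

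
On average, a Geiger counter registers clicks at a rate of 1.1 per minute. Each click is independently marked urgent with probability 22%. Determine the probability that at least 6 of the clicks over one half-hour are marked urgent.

0.7313

Thinning: the clicks that are marked urgent themselves form a Poisson process with rate 0.22 × 1.1 = 0.242 per minute.
Over the interval, μ = 0.242 × 30 = 7.26 (a half-hour = 30 minutes).
P(N ≥ 6) = 1 − P(N ≤ 5) ≈ 0.7313.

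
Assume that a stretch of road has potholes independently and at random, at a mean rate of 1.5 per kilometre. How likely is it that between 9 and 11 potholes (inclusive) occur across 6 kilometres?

Over the interval, μ = 1.5 × 6 = 9 (6 kilometres).
P(9 ≤ N ≤ 11) = Σ_{j=9}^{11} e^(−9) · 9^j/j! ≈ 0.3474.

0.3474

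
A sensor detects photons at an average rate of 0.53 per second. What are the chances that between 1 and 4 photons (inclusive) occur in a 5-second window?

0.7996

Over the interval, μ = 0.53 × 5 = 2.65 (a 5-second window = 5 seconds).
P(1 ≤ N ≤ 4) = Σ_{j=1}^{4} e^(−2.65) · 2.65^j/j! ≈ 0.7996.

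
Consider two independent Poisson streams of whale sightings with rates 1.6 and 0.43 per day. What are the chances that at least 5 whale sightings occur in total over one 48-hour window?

Independent Poisson processes superpose: combined rate λ = 1.6 + 0.43 = 2.03 per day.
Over the interval, μ = 2.03 × 2 = 4.06 (a 48-hour window = 2 days).
P(N ≥ 5) = 1 − P(N ≤ 4) ≈ 0.3829.

0.3829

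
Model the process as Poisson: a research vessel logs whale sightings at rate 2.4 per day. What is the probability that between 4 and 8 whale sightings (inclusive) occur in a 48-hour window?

Over the interval, μ = 2.4 × 2 = 4.8 (a 48-hour window = 2 days).
P(4 ≤ N ≤ 8) = Σ_{j=4}^{8} e^(−4.8) · 4.8^j/j! ≈ 0.6500.

0.6500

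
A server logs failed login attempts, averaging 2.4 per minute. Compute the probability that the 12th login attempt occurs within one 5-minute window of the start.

0.5384

Over the interval, μ = 2.4 × 5 = 12 (a 5-minute window = 5 minutes).
The 12th arrival falls in the interval iff at least 12 events occur there: P(S_12 ≤ t) = P(N ≥ 12) = 1 − P(N ≤ 11) ≈ 0.5384.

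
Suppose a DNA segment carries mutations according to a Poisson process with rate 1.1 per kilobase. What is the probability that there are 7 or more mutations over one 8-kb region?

0.7744

Over the interval, μ = 1.1 × 8 = 8.8 (an 8-kb region = 8 kilobases).
P(N ≥ 7) = 1 − P(N ≤ 6) = 1 − Σ_{j=0}^{6} e^(−μ) μ^j/j! ≈ 0.7744.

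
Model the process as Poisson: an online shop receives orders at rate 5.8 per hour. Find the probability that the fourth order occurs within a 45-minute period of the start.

0.6318

Over the interval, μ = 5.8 × 0.75 = 4.35 (a 45-minute period = 0.75 hours).
The fourth arrival falls in the interval iff at least 4 events occur there: P(S_4 ≤ t) = P(N ≥ 4) = 1 − P(N ≤ 3) ≈ 0.6318.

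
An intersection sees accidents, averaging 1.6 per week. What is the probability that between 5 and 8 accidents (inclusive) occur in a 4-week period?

Over the interval, μ = 1.6 × 4 = 6.4 (a 4-week period = 4 weeks).
P(5 ≤ N ≤ 8) = Σ_{j=5}^{8} e^(−6.4) · 6.4^j/j! ≈ 0.5682.

0.5682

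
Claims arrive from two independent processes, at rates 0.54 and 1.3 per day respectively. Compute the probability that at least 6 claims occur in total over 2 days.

0.1671

Independent Poisson processes superpose: combined rate λ = 0.54 + 1.3 = 1.84 per day.
Over the interval, μ = 1.84 × 2 = 3.68 (2 days).
P(N ≥ 6) = 1 − P(N ≤ 5) ≈ 0.1671.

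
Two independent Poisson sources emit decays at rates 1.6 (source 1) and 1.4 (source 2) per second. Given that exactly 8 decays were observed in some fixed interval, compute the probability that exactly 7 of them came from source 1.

0.0458

Given the total, each event is independently from source 1 with probability p = λ_1/(λ_1+λ_2) = 1.6/3 ≈ 0.5333.
So K ~ Binomial(8, 1.6/3): P(K = 7) = C(8,7) · (1.6/3)^7 · (1.4/3)^1 ≈ 0.0458.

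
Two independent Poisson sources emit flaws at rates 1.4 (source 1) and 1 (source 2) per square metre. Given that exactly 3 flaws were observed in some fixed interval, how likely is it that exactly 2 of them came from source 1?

0.4253

Given the total, each event is independently from source 1 with probability p = λ_1/(λ_1+λ_2) = 1.4/2.4 ≈ 0.5833.
So K ~ Binomial(3, 1.4/2.4): P(K = 2) = C(3,2) · (1.4/2.4)^2 · (1/2.4)^1 ≈ 0.4253.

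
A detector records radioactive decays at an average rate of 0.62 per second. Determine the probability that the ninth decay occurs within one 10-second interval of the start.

0.1741

Over the interval, μ = 0.62 × 10 = 6.2 (a 10-second interval = 10 seconds).
The ninth arrival falls in the interval iff at least 9 events occur there: P(S_9 ≤ t) = P(N ≥ 9) = 1 − P(N ≤ 8) ≈ 0.1741.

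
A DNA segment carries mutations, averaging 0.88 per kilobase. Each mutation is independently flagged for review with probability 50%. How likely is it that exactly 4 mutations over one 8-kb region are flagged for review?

Thinning: the mutations that are flagged for review themselves form a Poisson process with rate 0.5 × 0.88 = 0.44 per kilobase.
Over the interval, μ = 0.44 × 8 = 3.52 (an 8-kb region = 8 kilobases).
P(N = 4) = e^(−3.52) · 3.52^4/4! ≈ 0.1893.

0.1893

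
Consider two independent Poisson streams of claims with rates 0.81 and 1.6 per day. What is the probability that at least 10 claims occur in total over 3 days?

Independent Poisson processes superpose: combined rate λ = 0.81 + 1.6 = 2.41 per day.
Over the interval, μ = 2.41 × 3 = 7.23 (3 days).
P(N ≥ 10) = 1 − P(N ≤ 9) ≈ 0.1936.

0.1936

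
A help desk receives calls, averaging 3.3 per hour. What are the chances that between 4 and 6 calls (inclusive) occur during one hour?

0.3687

With mean μ = 3.3 per hour,
P(4 ≤ N ≤ 6) = Σ_{j=4}^{6} e^(−3.3) · 3.3^j/j! ≈ 0.3687.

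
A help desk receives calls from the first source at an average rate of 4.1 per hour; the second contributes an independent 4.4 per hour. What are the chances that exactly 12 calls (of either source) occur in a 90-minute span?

0.1118

Independent Poisson processes superpose: combined rate λ = 4.1 + 4.4 = 8.5 per hour.
Over the interval, μ = 8.5 × 1.5 = 12.75 (a 90-minute span = 1.5 hours).
P(N = 12) = e^(−12.75) · 12.75^12/12! ≈ 0.1118.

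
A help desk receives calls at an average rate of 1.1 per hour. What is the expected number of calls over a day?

26.4

E[N] = λt = 1.1 × 24 = 26.4 (a day = 24 hours).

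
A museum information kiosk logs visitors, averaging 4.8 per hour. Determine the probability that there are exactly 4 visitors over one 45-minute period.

0.1912

Over the interval, μ = 4.8 × 0.75 = 3.6 (a 45-minute period = 0.75 hours).
P(N = 4) = e^(−μ) μ^4/4! = e^(−3.6) · 3.6^4/24 ≈ 0.1912.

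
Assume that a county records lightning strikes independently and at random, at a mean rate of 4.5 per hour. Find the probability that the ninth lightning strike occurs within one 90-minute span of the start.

Over the interval, μ = 4.5 × 1.5 = 6.75 (a 90-minute span = 1.5 hours).
The ninth arrival falls in the interval iff at least 9 events occur there: P(S_9 ≤ t) = P(N ≥ 9) = 1 − P(N ≤ 8) ≈ 0.2389.

0.2389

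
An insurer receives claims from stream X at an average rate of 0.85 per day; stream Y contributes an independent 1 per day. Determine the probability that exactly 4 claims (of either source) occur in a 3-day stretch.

Independent Poisson processes superpose: combined rate λ = 0.85 + 1 = 1.85 per day.
Over the interval, μ = 1.85 × 3 = 5.55 (a 3-day stretch = 3 days).
P(N = 4) = e^(−5.55) · 5.55^4/4! ≈ 0.1537.

0.1537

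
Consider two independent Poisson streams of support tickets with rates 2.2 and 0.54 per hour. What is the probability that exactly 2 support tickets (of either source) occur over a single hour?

0.2424

Independent Poisson processes superpose: combined rate λ = 2.2 + 0.54 = 2.74 per hour.
So μ = 2.74.
P(N = 2) = e^(−2.74) · 2.74^2/2! ≈ 0.2424.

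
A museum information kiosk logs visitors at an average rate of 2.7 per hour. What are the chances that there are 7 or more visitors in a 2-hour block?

Over the interval, μ = 2.7 × 2 = 5.4 (a 2-hour block = 2 hours).
P(N ≥ 7) = 1 − P(N ≤ 6) = 1 − Σ_{j=0}^{6} e^(−μ) μ^j/j! ≈ 0.2983.

0.2983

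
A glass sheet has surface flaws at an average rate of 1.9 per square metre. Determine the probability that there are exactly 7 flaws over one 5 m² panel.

0.1037

Over the interval, μ = 1.9 × 5 = 9.5 (a 5 m² panel = 5 square metres).
P(N = 7) = e^(−μ) μ^7/7! = e^(−9.5) · 9.5^7/5040 ≈ 0.1037.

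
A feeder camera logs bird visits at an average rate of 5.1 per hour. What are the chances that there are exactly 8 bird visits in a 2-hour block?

Over the interval, μ = 5.1 × 2 = 10.2 (a 2-hour block = 2 hours).
P(N = 8) = e^(−μ) μ^8/8! = e^(−10.2) · 10.2^8/40320 ≈ 0.1080.

0.1080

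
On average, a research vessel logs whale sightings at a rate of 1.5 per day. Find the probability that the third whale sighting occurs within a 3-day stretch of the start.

Over the interval, μ = 1.5 × 3 = 4.5 (a 3-day stretch = 3 days).
The third arrival falls in the interval iff at least 3 events occur there: P(S_3 ≤ t) = P(N ≥ 3) = 1 − P(N ≤ 2) ≈ 0.8264.

0.8264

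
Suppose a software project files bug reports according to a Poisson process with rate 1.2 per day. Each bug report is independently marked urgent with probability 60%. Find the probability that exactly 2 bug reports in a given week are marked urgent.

Thinning: the bug reports that are marked urgent themselves form a Poisson process with rate 0.6 × 1.2 = 0.72 per day.
Over the interval, μ = 0.72 × 7 = 5.04 (a week = 7 days).
P(N = 2) = e^(−5.04) · 5.04^2/2! ≈ 0.0822.

0.0822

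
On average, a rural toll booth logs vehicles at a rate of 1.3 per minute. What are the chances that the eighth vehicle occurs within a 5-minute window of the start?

Over the interval, μ = 1.3 × 5 = 6.5 (a 5-minute window = 5 minutes).
The eighth arrival falls in the interval iff at least 8 events occur there: P(S_8 ≤ t) = P(N ≥ 8) = 1 − P(N ≤ 7) ≈ 0.3272.

0.3272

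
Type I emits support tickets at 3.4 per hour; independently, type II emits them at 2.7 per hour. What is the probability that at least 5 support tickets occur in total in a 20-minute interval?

0.0557

Independent Poisson processes superpose: combined rate λ = 3.4 + 2.7 = 6.1 per hour.
Over the interval, μ = 6.1 × 1/3 ≈ 2.03333 (a 20-minute interval = 1/3 hours).
P(N ≥ 5) = 1 − P(N ≤ 4) ≈ 0.0557.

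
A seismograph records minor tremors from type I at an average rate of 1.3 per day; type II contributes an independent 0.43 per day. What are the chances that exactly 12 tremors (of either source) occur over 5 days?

Independent Poisson processes superpose: combined rate λ = 1.3 + 0.43 = 1.73 per day.
Over the interval, μ = 1.73 × 5 = 8.65 (5 days).
P(N = 12) = e^(−8.65) · 8.65^12/12! ≈ 0.0642.

0.0642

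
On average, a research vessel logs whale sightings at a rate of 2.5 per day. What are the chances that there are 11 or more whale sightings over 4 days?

0.4170

Over the interval, μ = 2.5 × 4 = 10 (4 days).
P(N ≥ 11) = 1 − P(N ≤ 10) = 1 − Σ_{j=0}^{10} e^(−μ) μ^j/j! ≈ 0.4170.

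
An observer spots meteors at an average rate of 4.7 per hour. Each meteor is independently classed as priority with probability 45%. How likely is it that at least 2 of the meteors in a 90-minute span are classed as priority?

0.8252

Thinning: the meteors that are classed as priority themselves form a Poisson process with rate 0.45 × 4.7 = 2.115 per hour.
Over the interval, μ = 2.115 × 1.5 = 3.1725 (a 90-minute span = 1.5 hours).
P(N ≥ 2) = 1 − P(N ≤ 1) ≈ 0.8252.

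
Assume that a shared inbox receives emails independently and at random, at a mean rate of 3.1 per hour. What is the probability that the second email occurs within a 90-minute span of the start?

0.9460

Over the interval, μ = 3.1 × 1.5 = 4.65 (a 90-minute span = 1.5 hours).
The second arrival falls in the interval iff at least 2 events occur there: P(S_2 ≤ t) = P(N ≥ 2) = 1 − P(N ≤ 1) ≈ 0.9460.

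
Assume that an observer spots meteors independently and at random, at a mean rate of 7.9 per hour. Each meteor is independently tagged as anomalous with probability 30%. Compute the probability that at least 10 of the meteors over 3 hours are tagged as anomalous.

0.1808

Thinning: the meteors that are tagged as anomalous themselves form a Poisson process with rate 0.3 × 7.9 = 2.37 per hour.
Over the interval, μ = 2.37 × 3 = 7.11 (3 hours).
P(N ≥ 10) = 1 − P(N ≤ 9) ≈ 0.1808.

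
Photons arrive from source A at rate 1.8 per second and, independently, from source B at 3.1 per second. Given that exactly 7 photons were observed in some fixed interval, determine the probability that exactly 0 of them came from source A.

Given the total, each event is independently from source A with probability p = λ_A/(λ_A+λ_B) = 1.8/4.9 ≈ 0.3673.
So K ~ Binomial(7, 1.8/4.9): P(K = 0) = C(7,0) · (1.8/4.9)^0 · (3.1/4.9)^7 ≈ 0.0406.

0.0406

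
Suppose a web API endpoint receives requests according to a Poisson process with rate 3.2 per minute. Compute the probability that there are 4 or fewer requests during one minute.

0.7806

With mean μ = 3.2 per minute,
P(N ≤ 4) = Σ_{j=0}^{4} e^(−μ) μ^j/j! ≈ 0.7806.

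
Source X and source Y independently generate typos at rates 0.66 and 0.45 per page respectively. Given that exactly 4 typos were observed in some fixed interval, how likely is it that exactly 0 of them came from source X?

Given the total, each event is independently from source X with probability p = λ_X/(λ_X+λ_Y) = 0.66/1.11 ≈ 0.5946.
So K ~ Binomial(4, 0.66/1.11): P(K = 0) = C(4,0) · (0.66/1.11)^0 · (0.45/1.11)^4 ≈ 0.0270.

0.0270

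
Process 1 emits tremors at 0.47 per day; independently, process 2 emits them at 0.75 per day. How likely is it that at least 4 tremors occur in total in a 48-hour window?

Independent Poisson processes superpose: combined rate λ = 0.47 + 0.75 = 1.22 per day.
Over the interval, μ = 1.22 × 2 = 2.44 (a 48-hour window = 2 days).
P(N ≥ 4) = 1 − P(N ≤ 3) ≈ 0.2297.

0.2297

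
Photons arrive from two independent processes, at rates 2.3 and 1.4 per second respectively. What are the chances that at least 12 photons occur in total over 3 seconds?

Independent Poisson processes superpose: combined rate λ = 2.3 + 1.4 = 3.7 per second.
Over the interval, μ = 3.7 × 3 = 11.1 (3 seconds).
P(N ≥ 12) = 1 − P(N ≤ 11) ≈ 0.4327.

0.4327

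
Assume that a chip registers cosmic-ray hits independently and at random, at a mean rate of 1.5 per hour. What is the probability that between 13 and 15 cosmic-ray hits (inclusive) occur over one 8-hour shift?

0.2685

Over the interval, μ = 1.5 × 8 = 12 (an 8-hour shift = 8 hours).
P(13 ≤ N ≤ 15) = Σ_{j=13}^{15} e^(−12) · 12^j/j! ≈ 0.2685.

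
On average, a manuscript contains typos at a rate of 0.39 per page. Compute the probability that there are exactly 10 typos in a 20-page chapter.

0.0941

Over the interval, μ = 0.39 × 20 = 7.8 (a 20-page chapter = 20 pages).
P(N = 10) = e^(−μ) μ^10/10! = e^(−7.8) · 7.8^10/3628800 ≈ 0.0941.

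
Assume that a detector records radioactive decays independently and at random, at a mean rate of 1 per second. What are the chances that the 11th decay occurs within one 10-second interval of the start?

0.4170

Over the interval, μ = 1 × 10 = 10 (a 10-second interval = 10 seconds).
The 11th arrival falls in the interval iff at least 11 events occur there: P(S_11 ≤ t) = P(N ≥ 11) = 1 − P(N ≤ 10) ≈ 0.4170.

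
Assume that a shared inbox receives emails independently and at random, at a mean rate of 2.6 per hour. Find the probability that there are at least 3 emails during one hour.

0.4816

With mean μ = 2.6 per hour,
P(N ≥ 3) = 1 − P(N ≤ 2) = 1 − Σ_{j=0}^{2} e^(−μ) μ^j/j! ≈ 0.4816.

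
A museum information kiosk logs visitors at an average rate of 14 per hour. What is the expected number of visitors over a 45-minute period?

10.5

E[N] = λt = 14 × 0.75 = 10.5 (a 45-minute period = 0.75 hours).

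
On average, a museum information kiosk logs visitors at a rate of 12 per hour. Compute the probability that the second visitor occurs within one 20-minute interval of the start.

Over the interval, μ = 12 × 1/3 = 4 (a 20-minute interval = 1/3 hours).
The second arrival falls in the interval iff at least 2 events occur there: P(S_2 ≤ t) = P(N ≥ 2) = 1 − P(N ≤ 1) ≈ 0.9084.

0.9084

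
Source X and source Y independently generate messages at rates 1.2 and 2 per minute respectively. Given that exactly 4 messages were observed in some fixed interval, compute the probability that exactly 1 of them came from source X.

Given the total, each event is independently from source X with probability p = λ_X/(λ_X+λ_Y) = 1.2/3.2 = 0.3750.
So K ~ Binomial(4, 1.2/3.2): P(K = 1) = C(4,1) · (1.2/3.2)^1 · (2/3.2)^3 ≈ 0.3662.

0.3662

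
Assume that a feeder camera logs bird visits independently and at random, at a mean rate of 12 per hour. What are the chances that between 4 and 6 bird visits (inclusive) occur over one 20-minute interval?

0.4559

Over the interval, μ = 12 × 1/3 = 4 (a 20-minute interval = 1/3 hours).
P(4 ≤ N ≤ 6) = Σ_{j=4}^{6} e^(−4) · 4^j/j! ≈ 0.4559.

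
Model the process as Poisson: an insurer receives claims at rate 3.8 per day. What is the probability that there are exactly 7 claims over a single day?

0.0508

With mean μ = 3.8 per day,
P(N = 7) = e^(−μ) μ^7/7! = e^(−3.8) · 3.8^7/5040 ≈ 0.0508.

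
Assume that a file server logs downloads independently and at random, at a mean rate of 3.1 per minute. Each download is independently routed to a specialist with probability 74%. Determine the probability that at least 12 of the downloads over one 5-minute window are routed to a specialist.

0.4767

Thinning: the downloads that are routed to a specialist themselves form a Poisson process with rate 0.74 × 3.1 = 2.294 per minute.
Over the interval, μ = 2.294 × 5 = 11.47 (a 5-minute window = 5 minutes).
P(N ≥ 12) = 1 − P(N ≤ 11) ≈ 0.4767.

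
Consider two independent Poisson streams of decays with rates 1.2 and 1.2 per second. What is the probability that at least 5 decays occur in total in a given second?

Independent Poisson processes superpose: combined rate λ = 1.2 + 1.2 = 2.4 per second.
So μ = 2.4.
P(N ≥ 5) = 1 − P(N ≤ 4) ≈ 0.0959.

0.0959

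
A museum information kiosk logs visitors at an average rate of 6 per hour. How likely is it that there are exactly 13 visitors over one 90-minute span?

0.0504

Over the interval, μ = 6 × 1.5 = 9 (a 90-minute span = 1.5 hours).
P(N = 13) = e^(−μ) μ^13/13! = e^(−9) · 9^13/6227020800 ≈ 0.0504.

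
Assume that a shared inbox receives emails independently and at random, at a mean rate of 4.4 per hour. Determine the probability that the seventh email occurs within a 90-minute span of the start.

Over the interval, μ = 4.4 × 1.5 = 6.6 (a 90-minute span = 1.5 hours).
The seventh arrival falls in the interval iff at least 7 events occur there: P(S_7 ≤ t) = P(N ≥ 7) = 1 − P(N ≤ 6) ≈ 0.4892.

0.4892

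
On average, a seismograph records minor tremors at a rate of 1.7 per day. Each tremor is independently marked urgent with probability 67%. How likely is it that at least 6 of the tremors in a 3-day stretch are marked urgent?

0.1316

Thinning: the tremors that are marked urgent themselves form a Poisson process with rate 0.67 × 1.7 = 1.139 per day.
Over the interval, μ = 1.139 × 3 = 3.417 (a 3-day stretch = 3 days).
P(N ≥ 6) = 1 − P(N ≤ 5) ≈ 0.1316.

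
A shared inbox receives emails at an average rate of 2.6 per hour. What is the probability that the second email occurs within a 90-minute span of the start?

Over the interval, μ = 2.6 × 1.5 = 3.9 (a 90-minute span = 1.5 hours).
The second arrival falls in the interval iff at least 2 events occur there: P(S_2 ≤ t) = P(N ≥ 2) = 1 − P(N ≤ 1) ≈ 0.9008.

0.9008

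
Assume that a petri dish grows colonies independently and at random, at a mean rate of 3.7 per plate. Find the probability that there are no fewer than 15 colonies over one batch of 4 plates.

0.5137

Over the interval, μ = 3.7 × 4 = 14.8 (a batch of 4 plates = 4 plates).
P(N ≥ 15) = 1 − P(N ≤ 14) = 1 − Σ_{j=0}^{14} e^(−μ) μ^j/j! ≈ 0.5137.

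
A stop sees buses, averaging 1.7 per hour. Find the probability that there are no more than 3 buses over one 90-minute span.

0.7468

Over the interval, μ = 1.7 × 1.5 = 2.55 (a 90-minute span = 1.5 hours).
P(N ≤ 3) = Σ_{j=0}^{3} e^(−μ) μ^j/j! ≈ 0.7468.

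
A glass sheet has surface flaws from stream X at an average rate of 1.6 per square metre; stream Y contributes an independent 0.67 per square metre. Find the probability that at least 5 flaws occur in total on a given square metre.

Independent Poisson processes superpose: combined rate λ = 1.6 + 0.67 = 2.27 per square metre.
So μ = 2.27.
P(N ≥ 5) = 1 − P(N ≤ 4) ≈ 0.0803.

0.0803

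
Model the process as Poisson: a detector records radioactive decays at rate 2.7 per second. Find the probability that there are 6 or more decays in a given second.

0.0567

With mean μ = 2.7 per second,
P(N ≥ 6) = 1 − P(N ≤ 5) = 1 − Σ_{j=0}^{5} e^(−μ) μ^j/j! ≈ 0.0567.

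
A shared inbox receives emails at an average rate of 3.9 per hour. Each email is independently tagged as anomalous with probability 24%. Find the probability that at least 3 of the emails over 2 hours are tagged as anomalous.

Thinning: the emails that are tagged as anomalous themselves form a Poisson process with rate 0.24 × 3.9 = 0.936 per hour.
Over the interval, μ = 0.936 × 2 = 1.872 (2 hours).
P(N ≥ 3) = 1 − P(N ≤ 2) ≈ 0.2887.

0.2887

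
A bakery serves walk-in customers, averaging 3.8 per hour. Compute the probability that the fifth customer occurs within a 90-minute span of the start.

0.6728

Over the interval, μ = 3.8 × 1.5 = 5.7 (a 90-minute span = 1.5 hours).
The fifth arrival falls in the interval iff at least 5 events occur there: P(S_5 ≤ t) = P(N ≥ 5) = 1 − P(N ≤ 4) ≈ 0.6728.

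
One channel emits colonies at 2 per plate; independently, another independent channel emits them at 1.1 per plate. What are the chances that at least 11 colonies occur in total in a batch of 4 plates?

Independent Poisson processes superpose: combined rate λ = 2 + 1.1 = 3.1 per plate.
Over the interval, μ = 3.1 × 4 = 12.4 (a batch of 4 plates = 4 plates).
P(N ≥ 11) = 1 − P(N ≤ 10) ≈ 0.6933.

0.6933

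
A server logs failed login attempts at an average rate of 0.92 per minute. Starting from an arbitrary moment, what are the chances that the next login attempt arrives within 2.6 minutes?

0.9086

Inter-arrival times are exponential with rate λ = 0.92 per minute.
P(T ≤ 2.6) = 1 − e^(−λt) = 1 − e^(−0.92 × 2.6) = 1 − e^(−2.392) ≈ 0.9086.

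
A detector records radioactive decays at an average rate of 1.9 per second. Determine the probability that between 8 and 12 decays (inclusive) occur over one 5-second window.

0.5678

Over the interval, μ = 1.9 × 5 = 9.5 (a 5-second window = 5 seconds).
P(8 ≤ N ≤ 12) = Σ_{j=8}^{12} e^(−9.5) · 9.5^j/j! ≈ 0.5678.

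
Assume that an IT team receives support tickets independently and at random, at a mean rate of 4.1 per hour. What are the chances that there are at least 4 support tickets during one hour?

With mean μ = 4.1 per hour,
P(N ≥ 4) = 1 − P(N ≤ 3) = 1 − Σ_{j=0}^{3} e^(−μ) μ^j/j! ≈ 0.5858.

0.5858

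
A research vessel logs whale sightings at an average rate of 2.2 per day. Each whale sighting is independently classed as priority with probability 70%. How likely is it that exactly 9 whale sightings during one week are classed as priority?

Thinning: the whale sightings that are classed as priority themselves form a Poisson process with rate 0.7 × 2.2 = 1.54 per day.
Over the interval, μ = 1.54 × 7 = 10.78 (a week = 7 days).
P(N = 9) = e^(−10.78) · 10.78^9/9! ≈ 0.1127.

0.1127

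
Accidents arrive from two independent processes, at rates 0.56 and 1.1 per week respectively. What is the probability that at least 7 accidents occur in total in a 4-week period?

0.4954

Independent Poisson processes superpose: combined rate λ = 0.56 + 1.1 = 1.66 per week.
Over the interval, μ = 1.66 × 4 = 6.64 (a 4-week period = 4 weeks).
P(N ≥ 7) = 1 − P(N ≤ 6) ≈ 0.4954.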